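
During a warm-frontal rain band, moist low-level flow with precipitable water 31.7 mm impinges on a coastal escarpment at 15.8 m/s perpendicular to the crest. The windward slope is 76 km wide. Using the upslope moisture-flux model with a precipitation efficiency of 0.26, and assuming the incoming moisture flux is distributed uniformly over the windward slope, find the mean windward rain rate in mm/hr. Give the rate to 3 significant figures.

Incoming column moisture flux per unit ridge length: F = V × PW = 15.8 × 31.7 = 500.86 mm·m/s.
Spread over the 76 km slope with efficiency ε = 0.26: R = ε·F/W = 0.26 × 500.86 / 76000 m = 1.713e-03 mm/s.
R = 1.713e-03 × 3600 = 6.17 mm/hr.

R ≈ 6.17 mm/hr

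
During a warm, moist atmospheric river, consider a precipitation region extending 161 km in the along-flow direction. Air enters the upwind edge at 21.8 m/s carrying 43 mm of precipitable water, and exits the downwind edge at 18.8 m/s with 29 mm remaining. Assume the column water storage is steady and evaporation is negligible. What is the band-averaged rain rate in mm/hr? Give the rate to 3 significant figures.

R ≈ 8.77 mm/hr

Column moisture flux per unit crosswind length is F = V × PW.
Inflow: F_in = 21.8 × 43 = 937.4 mm·m/s
Outflow: F_out = 18.8 × 29 = 545.2 mm·m/s
Steady-state rate R = (F_in − F_out)/L = (937.4 − 545.2) / 161000 m = 2.436e-03 mm/s.
R = 2.436e-03 × 3600 = 8.77 mm/hr.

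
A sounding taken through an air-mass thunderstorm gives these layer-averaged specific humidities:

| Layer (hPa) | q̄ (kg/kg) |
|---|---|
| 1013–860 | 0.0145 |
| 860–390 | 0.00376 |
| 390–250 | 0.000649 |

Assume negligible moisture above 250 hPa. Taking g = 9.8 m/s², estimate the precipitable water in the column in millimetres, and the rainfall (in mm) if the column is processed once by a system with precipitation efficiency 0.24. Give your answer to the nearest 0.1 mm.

Precipitable water is the column-integrated vapour mass per unit area: PW = (1/g) Σ q̄ Δp, with q in kg/kg and Δp in Pa (1 kg/m² of water = 1 mm).
Layer 1013–860 hPa: Δp = 153 hPa = 15300 Pa, q̄ = 0.0145 kg/kg → 0.0145 × 15300 / 9.8 = 22.64 mm
Layer 860–390 hPa: Δp = 470 hPa = 47000 Pa, q̄ = 0.00376 kg/kg → 0.00376 × 47000 / 9.8 = 18.03 mm
Layer 390–250 hPa: Δp = 140 hPa = 14000 Pa, q̄ = 0.000649 kg/kg → 0.000649 × 14000 / 9.8 = 0.93 mm
PW = 22.64 + 18.03 + 0.93 = 41.60 ≈ 41.6 mm.
Rainfall = ε × PW = 0.24 × 41.6 = 10.0 mm.

PW ≈ 41.6 mm; rainfall ≈ 10.0 mm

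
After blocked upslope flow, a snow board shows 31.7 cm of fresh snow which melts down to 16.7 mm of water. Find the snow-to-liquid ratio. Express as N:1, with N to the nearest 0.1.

Ratio = snow depth / SWE = 317 mm / 16.7 mm = 19.0, i.e. 19.0:1.

ratio ≈ 19.0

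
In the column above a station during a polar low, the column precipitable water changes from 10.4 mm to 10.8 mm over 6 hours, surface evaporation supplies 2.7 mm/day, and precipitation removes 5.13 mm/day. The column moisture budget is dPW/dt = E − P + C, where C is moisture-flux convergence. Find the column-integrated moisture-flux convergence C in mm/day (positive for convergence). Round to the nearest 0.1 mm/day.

dPW/dt = (10.8 − 10.4) mm / (6/24 day) = +1.600 mm/day.
C = dPW/dt − E + P = (+1.600) − 2.7 + 5.13 = 4.0 mm/day.

C ≈ 4.0 mm/day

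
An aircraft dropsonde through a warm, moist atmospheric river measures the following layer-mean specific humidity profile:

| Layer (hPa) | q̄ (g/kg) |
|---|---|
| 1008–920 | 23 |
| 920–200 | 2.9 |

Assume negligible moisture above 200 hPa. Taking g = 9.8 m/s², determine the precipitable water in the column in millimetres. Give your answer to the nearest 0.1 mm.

PW ≈ 42.0 mm

Precipitable water is the column-integrated vapour mass per unit area: PW = (1/g) Σ q̄ Δp, with q in kg/kg and Δp in Pa (1 kg/m² of water = 1 mm).
Layer 1008–920 hPa: Δp = 88 hPa = 8800 Pa, q̄ = 0.023 kg/kg → 0.023 × 8800 / 9.8 = 20.65 mm
Layer 920–200 hPa: Δp = 720 hPa = 72000 Pa, q̄ = 0.0029 kg/kg → 0.0029 × 72000 / 9.8 = 21.31 mm
PW = 20.65 + 21.31 = 41.96 ≈ 42.0 mm.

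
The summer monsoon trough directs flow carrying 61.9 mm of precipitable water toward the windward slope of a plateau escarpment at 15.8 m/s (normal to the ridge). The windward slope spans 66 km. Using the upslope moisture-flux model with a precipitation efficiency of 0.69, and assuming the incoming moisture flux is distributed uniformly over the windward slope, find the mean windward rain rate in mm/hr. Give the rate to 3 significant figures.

R ≈ 36.8 mm/hr

Incoming column moisture flux per unit ridge length: F = V × PW = 15.8 × 61.9 = 978.02 mm·m/s.
Spread over the 66 km slope with efficiency ε = 0.69: R = ε·F/W = 0.69 × 978.02 / 66000 m = 1.022e-02 mm/s.
R = 1.022e-02 × 3600 = 36.8 mm/hr.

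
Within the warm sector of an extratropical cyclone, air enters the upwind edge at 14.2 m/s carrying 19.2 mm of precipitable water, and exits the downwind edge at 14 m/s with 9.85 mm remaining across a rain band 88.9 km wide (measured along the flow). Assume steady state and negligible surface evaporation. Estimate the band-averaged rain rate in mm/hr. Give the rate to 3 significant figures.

R ≈ 5.46 mm/hr

Column moisture flux per unit crosswind length is F = V × PW.
Inflow: F_in = 14.2 × 19.2 = 272.64 mm·m/s
Outflow: F_out = 14 × 9.85 = 137.9 mm·m/s
Steady-state rate R = (F_in − F_out)/L = (272.64 − 137.9) / 88900 m = 1.516e-03 mm/s.
R = 1.516e-03 × 3600 = 5.46 mm/hr.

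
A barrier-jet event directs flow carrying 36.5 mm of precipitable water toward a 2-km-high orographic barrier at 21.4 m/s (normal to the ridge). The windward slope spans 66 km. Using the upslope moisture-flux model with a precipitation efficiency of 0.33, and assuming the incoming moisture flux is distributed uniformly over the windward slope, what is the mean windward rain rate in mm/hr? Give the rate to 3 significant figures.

R ≈ 14.1 mm/hr

Incoming column moisture flux per unit ridge length: F = V × PW = 21.4 × 36.5 = 781.1 mm·m/s.
Spread over the 66 km slope with efficiency ε = 0.33: R = ε·F/W = 0.33 × 781.1 / 66000 m = 3.906e-03 mm/s.
R = 3.906e-03 × 3600 = 14.1 mm/hr.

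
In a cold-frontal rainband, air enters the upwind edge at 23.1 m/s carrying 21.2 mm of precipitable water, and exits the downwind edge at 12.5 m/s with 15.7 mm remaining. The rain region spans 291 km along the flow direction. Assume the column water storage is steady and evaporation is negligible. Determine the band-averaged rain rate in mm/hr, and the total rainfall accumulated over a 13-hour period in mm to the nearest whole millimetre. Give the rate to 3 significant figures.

R ≈ 3.63 mm/hr; total ≈ 47 mm

Column moisture flux per unit crosswind length is F = V × PW.
Inflow: F_in = 23.1 × 21.2 = 489.72 mm·m/s
Outflow: F_out = 12.5 × 15.7 = 196.25 mm·m/s
Steady-state rate R = (F_in − F_out)/L = (489.72 − 196.25) / 291000 m = 1.008e-03 mm/s.
R = 1.008e-03 × 3600 = 3.63 mm/hr.
Over 13 h: total = 3.63 × 13 = 47.19 ≈ 47 mm.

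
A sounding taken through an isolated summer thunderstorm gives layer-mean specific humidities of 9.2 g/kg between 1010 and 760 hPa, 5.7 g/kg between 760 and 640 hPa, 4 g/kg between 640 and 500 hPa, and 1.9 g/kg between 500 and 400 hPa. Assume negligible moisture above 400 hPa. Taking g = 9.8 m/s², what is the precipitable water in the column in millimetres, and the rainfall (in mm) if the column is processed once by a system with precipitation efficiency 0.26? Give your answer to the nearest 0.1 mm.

Precipitable water is the column-integrated vapour mass per unit area: PW = (1/g) Σ q̄ Δp, with q in kg/kg and Δp in Pa (1 kg/m² of water = 1 mm).
Layer 1010–760 hPa: Δp = 250 hPa = 25000 Pa, q̄ = 0.0092 kg/kg → 0.0092 × 25000 / 9.8 = 23.47 mm
Layer 760–640 hPa: Δp = 120 hPa = 12000 Pa, q̄ = 0.0057 kg/kg → 0.0057 × 12000 / 9.8 = 6.98 mm
Layer 640–500 hPa: Δp = 140 hPa = 14000 Pa, q̄ = 0.004 kg/kg → 0.004 × 14000 / 9.8 = 5.71 mm
Layer 500–400 hPa: Δp = 100 hPa = 10000 Pa, q̄ = 0.0019 kg/kg → 0.0019 × 10000 / 9.8 = 1.94 mm
PW = 23.47 + 6.98 + 5.71 + 1.94 = 38.10 ≈ 38.1 mm.
Rainfall = ε × PW = 0.26 × 38.1 = 9.9 mm.

PW ≈ 38.1 mm; rainfall ≈ 9.9 mm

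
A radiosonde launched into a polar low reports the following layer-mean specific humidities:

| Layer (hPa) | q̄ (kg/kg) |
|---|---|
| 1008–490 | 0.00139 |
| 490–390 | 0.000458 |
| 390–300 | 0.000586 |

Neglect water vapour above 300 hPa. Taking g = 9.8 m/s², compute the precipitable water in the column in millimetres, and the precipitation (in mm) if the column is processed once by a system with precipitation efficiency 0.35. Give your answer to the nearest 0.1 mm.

Precipitable water is the column-integrated vapour mass per unit area: PW = (1/g) Σ q̄ Δp, with q in kg/kg and Δp in Pa (1 kg/m² of water = 1 mm).
Layer 1008–490 hPa: Δp = 518 hPa = 51800 Pa, q̄ = 0.00139 kg/kg → 0.00139 × 51800 / 9.8 = 7.35 mm
Layer 490–390 hPa: Δp = 100 hPa = 10000 Pa, q̄ = 0.000458 kg/kg → 0.000458 × 10000 / 9.8 = 0.47 mm
Layer 390–300 hPa: Δp = 90 hPa = 9000 Pa, q̄ = 0.000586 kg/kg → 0.000586 × 9000 / 9.8 = 0.54 mm
PW = 7.35 + 0.47 + 0.54 = 8.36 ≈ 8.4 mm.
Precipitation = ε × PW = 0.35 × 8.4 = 2.9 mm.

PW ≈ 8.4 mm; precipitation ≈ 2.9 mm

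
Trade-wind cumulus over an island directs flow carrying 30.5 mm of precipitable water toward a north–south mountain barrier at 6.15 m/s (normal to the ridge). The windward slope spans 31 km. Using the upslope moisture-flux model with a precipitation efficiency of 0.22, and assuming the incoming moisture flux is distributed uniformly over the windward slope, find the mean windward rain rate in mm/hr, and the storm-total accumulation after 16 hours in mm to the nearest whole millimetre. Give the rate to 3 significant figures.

Incoming column moisture flux per unit ridge length: F = V × PW = 6.15 × 30.5 = 187.575 mm·m/s.
Spread over the 31 km slope with efficiency ε = 0.22: R = ε·F/W = 0.22 × 187.575 / 31000 m = 1.331e-03 mm/s.
R = 1.331e-03 × 3600 = 4.79 mm/hr.
Over 16 h: total = 4.79 × 16 = 76.64 ≈ 77 mm.

R ≈ 4.79 mm/hr; total ≈ 77 mm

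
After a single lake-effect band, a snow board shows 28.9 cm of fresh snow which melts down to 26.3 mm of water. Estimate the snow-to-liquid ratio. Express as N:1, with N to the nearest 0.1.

ratio ≈ 11.0

Ratio = snow depth / SWE = 289 mm / 26.3 mm = 11.0, i.e. 11.0:1.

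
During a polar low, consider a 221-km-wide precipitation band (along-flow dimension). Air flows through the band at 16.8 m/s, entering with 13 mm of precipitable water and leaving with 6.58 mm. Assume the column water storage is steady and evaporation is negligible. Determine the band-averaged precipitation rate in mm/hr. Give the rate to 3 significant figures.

R ≈ 1.76 mm/hr

Column moisture flux per unit crosswind length is F = V × PW.
Inflow: F_in = 16.8 × 13 = 218.4 mm·m/s
Outflow: F_out = 16.8 × 6.58 = 110.544 mm·m/s
Steady-state rate R = (F_in − F_out)/L = (218.4 − 110.544) / 221000 m = 4.880e-04 mm/s.
R = 4.880e-04 × 3600 = 1.76 mm/hr.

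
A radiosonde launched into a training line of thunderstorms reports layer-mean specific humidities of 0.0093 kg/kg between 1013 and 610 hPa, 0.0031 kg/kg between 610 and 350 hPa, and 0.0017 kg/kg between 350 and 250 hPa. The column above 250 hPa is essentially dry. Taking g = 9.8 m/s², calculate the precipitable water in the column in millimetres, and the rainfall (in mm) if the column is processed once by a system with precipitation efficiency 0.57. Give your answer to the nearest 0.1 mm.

Precipitable water is the column-integrated vapour mass per unit area: PW = (1/g) Σ q̄ Δp, with q in kg/kg and Δp in Pa (1 kg/m² of water = 1 mm).
Layer 1013–610 hPa: Δp = 403 hPa = 40300 Pa, q̄ = 0.0093 kg/kg → 0.0093 × 40300 / 9.8 = 38.24 mm
Layer 610–350 hPa: Δp = 260 hPa = 26000 Pa, q̄ = 0.0031 kg/kg → 0.0031 × 26000 / 9.8 = 8.22 mm
Layer 350–250 hPa: Δp = 100 hPa = 10000 Pa, q̄ = 0.0017 kg/kg → 0.0017 × 10000 / 9.8 = 1.73 mm
PW = 38.24 + 8.22 + 1.73 = 48.19 ≈ 48.2 mm.
Rainfall = ε × PW = 0.57 × 48.2 = 27.5 mm.

PW ≈ 48.2 mm; rainfall ≈ 27.5 mm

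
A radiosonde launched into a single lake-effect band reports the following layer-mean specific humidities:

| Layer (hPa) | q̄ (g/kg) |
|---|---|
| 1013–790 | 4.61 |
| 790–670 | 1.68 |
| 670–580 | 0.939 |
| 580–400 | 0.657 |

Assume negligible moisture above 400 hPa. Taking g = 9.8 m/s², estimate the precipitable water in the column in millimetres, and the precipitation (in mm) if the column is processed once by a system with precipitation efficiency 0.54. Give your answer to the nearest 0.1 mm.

Precipitable water is the column-integrated vapour mass per unit area: PW = (1/g) Σ q̄ Δp, with q in kg/kg and Δp in Pa (1 kg/m² of water = 1 mm).
Layer 1013–790 hPa: Δp = 223 hPa = 22300 Pa, q̄ = 0.00461 kg/kg → 0.00461 × 22300 / 9.8 = 10.49 mm
Layer 790–670 hPa: Δp = 120 hPa = 12000 Pa, q̄ = 0.00168 kg/kg → 0.00168 × 12000 / 9.8 = 2.06 mm
Layer 670–580 hPa: Δp = 90 hPa = 9000 Pa, q̄ = 0.000939 kg/kg → 0.000939 × 9000 / 9.8 = 0.86 mm
Layer 580–400 hPa: Δp = 180 hPa = 18000 Pa, q̄ = 0.000657 kg/kg → 0.000657 × 18000 / 9.8 = 1.21 mm
PW = 10.49 + 2.06 + 0.86 + 1.21 = 14.62 ≈ 14.6 mm.
Precipitation = ε × PW = 0.54 × 14.6 = 7.9 mm.

PW ≈ 14.6 mm; precipitation ≈ 7.9 mm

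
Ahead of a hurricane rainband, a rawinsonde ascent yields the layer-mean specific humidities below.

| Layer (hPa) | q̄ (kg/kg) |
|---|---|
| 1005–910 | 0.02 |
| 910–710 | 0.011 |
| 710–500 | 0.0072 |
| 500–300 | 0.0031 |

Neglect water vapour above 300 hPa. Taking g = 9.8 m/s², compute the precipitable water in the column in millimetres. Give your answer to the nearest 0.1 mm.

PW ≈ 63.6 mm

Precipitable water is the column-integrated vapour mass per unit area: PW = (1/g) Σ q̄ Δp, with q in kg/kg and Δp in Pa (1 kg/m² of water = 1 mm).
Layer 1005–910 hPa: Δp = 95 hPa = 9500 Pa, q̄ = 0.02 kg/kg → 0.02 × 9500 / 9.8 = 19.39 mm
Layer 910–710 hPa: Δp = 200 hPa = 20000 Pa, q̄ = 0.011 kg/kg → 0.011 × 20000 / 9.8 = 22.45 mm
Layer 710–500 hPa: Δp = 210 hPa = 21000 Pa, q̄ = 0.0072 kg/kg → 0.0072 × 21000 / 9.8 = 15.43 mm
Layer 500–300 hPa: Δp = 200 hPa = 20000 Pa, q̄ = 0.0031 kg/kg → 0.0031 × 20000 / 9.8 = 6.33 mm
PW = 19.39 + 22.45 + 15.43 + 6.33 = 63.60 ≈ 63.6 mm.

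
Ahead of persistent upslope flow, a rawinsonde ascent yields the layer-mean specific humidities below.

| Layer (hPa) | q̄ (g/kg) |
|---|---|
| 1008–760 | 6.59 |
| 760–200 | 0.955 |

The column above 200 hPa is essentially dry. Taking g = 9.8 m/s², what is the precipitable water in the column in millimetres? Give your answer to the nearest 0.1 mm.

PW ≈ 22.1 mm

Precipitable water is the column-integrated vapour mass per unit area: PW = (1/g) Σ q̄ Δp, with q in kg/kg and Δp in Pa (1 kg/m² of water = 1 mm).
Layer 1008–760 hPa: Δp = 248 hPa = 24800 Pa, q̄ = 0.00659 kg/kg → 0.00659 × 24800 / 9.8 = 16.68 mm
Layer 760–200 hPa: Δp = 560 hPa = 56000 Pa, q̄ = 0.000955 kg/kg → 0.000955 × 56000 / 9.8 = 5.46 mm
PW = 16.68 + 5.46 = 22.14 ≈ 22.1 mm.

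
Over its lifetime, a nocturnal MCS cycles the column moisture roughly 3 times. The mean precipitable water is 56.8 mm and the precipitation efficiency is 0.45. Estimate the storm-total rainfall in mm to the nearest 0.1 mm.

Each cycle deposits ε × PW = 0.45 × 56.8 = 25.56 mm.
Over 3 cycles: 3 × 25.56 = 76.7 mm.

rainfall ≈ 76.7 mm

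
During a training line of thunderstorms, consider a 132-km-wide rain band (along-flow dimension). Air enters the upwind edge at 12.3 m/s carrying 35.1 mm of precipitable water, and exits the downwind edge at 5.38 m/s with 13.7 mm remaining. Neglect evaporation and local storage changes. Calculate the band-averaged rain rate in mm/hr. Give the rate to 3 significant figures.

R ≈ 9.76 mm/hr

Column moisture flux per unit crosswind length is F = V × PW.
Inflow: F_in = 12.3 × 35.1 = 431.73 mm·m/s
Outflow: F_out = 5.38 × 13.7 = 73.706 mm·m/s
Steady-state rate R = (F_in − F_out)/L = (431.73 − 73.706) / 132000 m = 2.712e-03 mm/s.
R = 2.712e-03 × 3600 = 9.76 mm/hr.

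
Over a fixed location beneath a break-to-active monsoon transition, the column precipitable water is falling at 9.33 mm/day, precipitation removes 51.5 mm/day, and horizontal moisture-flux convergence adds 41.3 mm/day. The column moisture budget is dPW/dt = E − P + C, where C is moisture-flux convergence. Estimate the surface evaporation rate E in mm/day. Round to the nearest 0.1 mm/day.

dPW/dt = -9.33 mm/day.
E = dPW/dt + P − C = (-9.33) + 51.5 − (41.3) = 0.9 mm/day.

E ≈ 0.9 mm/day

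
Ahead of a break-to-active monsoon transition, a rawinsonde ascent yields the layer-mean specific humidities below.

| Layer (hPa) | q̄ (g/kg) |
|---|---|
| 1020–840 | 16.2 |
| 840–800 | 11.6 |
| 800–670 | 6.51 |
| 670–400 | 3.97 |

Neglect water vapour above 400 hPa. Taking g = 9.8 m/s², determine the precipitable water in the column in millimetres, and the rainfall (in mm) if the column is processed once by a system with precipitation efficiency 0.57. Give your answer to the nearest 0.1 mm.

Precipitable water is the column-integrated vapour mass per unit area: PW = (1/g) Σ q̄ Δp, with q in kg/kg and Δp in Pa (1 kg/m² of water = 1 mm).
Layer 1020–840 hPa: Δp = 180 hPa = 18000 Pa, q̄ = 0.0162 kg/kg → 0.0162 × 18000 / 9.8 = 29.76 mm
Layer 840–800 hPa: Δp = 40 hPa = 4000 Pa, q̄ = 0.0116 kg/kg → 0.0116 × 4000 / 9.8 = 4.73 mm
Layer 800–670 hPa: Δp = 130 hPa = 13000 Pa, q̄ = 0.00651 kg/kg → 0.00651 × 13000 / 9.8 = 8.64 mm
Layer 670–400 hPa: Δp = 270 hPa = 27000 Pa, q̄ = 0.00397 kg/kg → 0.00397 × 27000 / 9.8 = 10.94 mm
PW = 29.76 + 4.73 + 8.64 + 10.94 = 54.07 ≈ 54.1 mm.
Rainfall = ε × PW = 0.57 × 54.1 = 30.8 mm.

PW ≈ 54.1 mm; rainfall ≈ 30.8 mm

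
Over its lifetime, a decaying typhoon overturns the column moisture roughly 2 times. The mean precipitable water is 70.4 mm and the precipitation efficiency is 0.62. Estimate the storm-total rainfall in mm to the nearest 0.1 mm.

Each cycle deposits ε × PW = 0.62 × 70.4 = 43.648 mm.
Over 2 cycles: 2 × 43.648 = 87.3 mm.

rainfall ≈ 87.3 mm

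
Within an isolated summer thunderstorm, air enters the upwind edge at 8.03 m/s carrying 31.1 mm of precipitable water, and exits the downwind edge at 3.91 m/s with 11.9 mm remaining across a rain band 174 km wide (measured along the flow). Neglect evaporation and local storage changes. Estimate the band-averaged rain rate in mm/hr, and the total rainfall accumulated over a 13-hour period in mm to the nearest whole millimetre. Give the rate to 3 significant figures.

Column moisture flux per unit crosswind length is F = V × PW.
Inflow: F_in = 8.03 × 31.1 = 249.733 mm·m/s
Outflow: F_out = 3.91 × 11.9 = 46.529 mm·m/s
Steady-state rate R = (F_in − F_out)/L = (249.733 − 46.529) / 174000 m = 1.168e-03 mm/s.
R = 1.168e-03 × 3600 = 4.20 mm/hr.
Over 13 h: total = 4.20 × 13 = 54.6 ≈ 55 mm.

R ≈ 4.20 mm/hr; total ≈ 55 mm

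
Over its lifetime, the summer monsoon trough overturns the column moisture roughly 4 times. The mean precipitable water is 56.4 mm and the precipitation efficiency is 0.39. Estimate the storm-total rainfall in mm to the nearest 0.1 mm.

Each cycle deposits ε × PW = 0.39 × 56.4 = 21.996 mm.
Over 4 cycles: 4 × 21.996 = 88.0 mm.

rainfall ≈ 88.0 mm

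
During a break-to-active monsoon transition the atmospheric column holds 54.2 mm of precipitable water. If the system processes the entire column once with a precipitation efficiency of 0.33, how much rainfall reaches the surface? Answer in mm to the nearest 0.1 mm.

rainfall ≈ 17.9 mm

Rainfall = ε × PW = 0.33 × 54.2 = 17.9 mm.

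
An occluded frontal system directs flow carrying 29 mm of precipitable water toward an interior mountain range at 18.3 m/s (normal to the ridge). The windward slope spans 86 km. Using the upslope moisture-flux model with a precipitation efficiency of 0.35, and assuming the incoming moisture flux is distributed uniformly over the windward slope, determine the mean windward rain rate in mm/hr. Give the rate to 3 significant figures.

R ≈ 7.78 mm/hr

Incoming column moisture flux per unit ridge length: F = V × PW = 18.3 × 29 = 530.7 mm·m/s.
Spread over the 86 km slope with efficiency ε = 0.35: R = ε·F/W = 0.35 × 530.7 / 86000 m = 2.160e-03 mm/s.
R = 2.160e-03 × 3600 = 7.78 mm/hr.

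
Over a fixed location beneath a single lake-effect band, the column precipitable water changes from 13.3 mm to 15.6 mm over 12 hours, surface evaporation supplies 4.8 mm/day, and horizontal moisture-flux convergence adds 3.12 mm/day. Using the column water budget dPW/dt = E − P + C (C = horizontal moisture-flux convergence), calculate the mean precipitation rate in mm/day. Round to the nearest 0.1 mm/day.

P ≈ 3.3 mm/day

dPW/dt = (15.6 − 13.3) mm / (12/24 day) = +4.600 mm/day.
P = E + C − dPW/dt = 4.8 + (3.12) − (+4.600) = 3.3 mm/day.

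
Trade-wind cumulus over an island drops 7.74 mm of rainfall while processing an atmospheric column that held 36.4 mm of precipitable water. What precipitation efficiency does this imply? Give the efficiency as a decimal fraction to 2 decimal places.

ε = rainfall / PW = 7.74 / 36.4 = 0.21.

ε ≈ 0.21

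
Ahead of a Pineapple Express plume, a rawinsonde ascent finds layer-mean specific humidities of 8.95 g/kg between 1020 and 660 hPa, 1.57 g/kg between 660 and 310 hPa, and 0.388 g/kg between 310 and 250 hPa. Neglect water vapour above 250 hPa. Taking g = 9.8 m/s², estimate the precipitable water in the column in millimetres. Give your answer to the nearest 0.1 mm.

PW ≈ 38.7 mm

Precipitable water is the column-integrated vapour mass per unit area: PW = (1/g) Σ q̄ Δp, with q in kg/kg and Δp in Pa (1 kg/m² of water = 1 mm).
Layer 1020–660 hPa: Δp = 360 hPa = 36000 Pa, q̄ = 0.00895 kg/kg → 0.00895 × 36000 / 9.8 = 32.88 mm
Layer 660–310 hPa: Δp = 350 hPa = 35000 Pa, q̄ = 0.00157 kg/kg → 0.00157 × 35000 / 9.8 = 5.61 mm
Layer 310–250 hPa: Δp = 60 hPa = 6000 Pa, q̄ = 0.000388 kg/kg → 0.000388 × 6000 / 9.8 = 0.24 mm
PW = 32.88 + 5.61 + 0.24 = 38.73 ≈ 38.7 mm.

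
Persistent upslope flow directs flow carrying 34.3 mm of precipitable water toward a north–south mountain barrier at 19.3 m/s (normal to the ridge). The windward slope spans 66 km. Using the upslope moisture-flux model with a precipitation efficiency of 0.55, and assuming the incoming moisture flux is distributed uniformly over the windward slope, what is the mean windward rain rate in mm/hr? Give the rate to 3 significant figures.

R ≈ 19.9 mm/hr

Incoming column moisture flux per unit ridge length: F = V × PW = 19.3 × 34.3 = 661.99 mm·m/s.
Spread over the 66 km slope with efficiency ε = 0.55: R = ε·F/W = 0.55 × 661.99 / 66000 m = 5.517e-03 mm/s.
R = 5.517e-03 × 3600 = 19.9 mm/hr.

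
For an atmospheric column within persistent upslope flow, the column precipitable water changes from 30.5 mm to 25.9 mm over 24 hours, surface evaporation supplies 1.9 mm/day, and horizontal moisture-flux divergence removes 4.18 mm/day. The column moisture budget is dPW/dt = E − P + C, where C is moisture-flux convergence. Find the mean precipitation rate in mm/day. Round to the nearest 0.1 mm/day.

P ≈ 2.3 mm/day

dPW/dt = (25.9 − 30.5) mm / (24/24 day) = -4.600 mm/day.
P = E + C − dPW/dt = 1.9 + (-4.18) − (-4.600) = 2.3 mm/day.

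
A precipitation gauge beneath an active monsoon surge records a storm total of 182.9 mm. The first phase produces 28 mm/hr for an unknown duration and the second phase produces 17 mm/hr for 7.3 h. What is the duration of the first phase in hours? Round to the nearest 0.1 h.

Known phases: 17 × 7.3 = 124.1 mm.
Remaining depth = 182.9 − 124.1 = 58.8 mm.
Duration = 58.8 / 28 = 2.1 h.

duration ≈ 2.1 h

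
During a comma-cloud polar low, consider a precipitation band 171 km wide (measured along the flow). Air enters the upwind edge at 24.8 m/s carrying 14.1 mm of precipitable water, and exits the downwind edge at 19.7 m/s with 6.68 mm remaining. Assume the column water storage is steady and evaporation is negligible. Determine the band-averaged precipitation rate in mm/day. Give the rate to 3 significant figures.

R ≈ 110 mm/day

Column moisture flux per unit crosswind length is F = V × PW.
Inflow: F_in = 24.8 × 14.1 = 349.68 mm·m/s
Outflow: F_out = 19.7 × 6.68 = 131.596 mm·m/s
Steady-state rate R = (F_in − F_out)/L = (349.68 − 131.596) / 171000 m = 1.275e-03 mm/s.
R = 1.275e-03 × 3600 × 24 = 110 mm/day.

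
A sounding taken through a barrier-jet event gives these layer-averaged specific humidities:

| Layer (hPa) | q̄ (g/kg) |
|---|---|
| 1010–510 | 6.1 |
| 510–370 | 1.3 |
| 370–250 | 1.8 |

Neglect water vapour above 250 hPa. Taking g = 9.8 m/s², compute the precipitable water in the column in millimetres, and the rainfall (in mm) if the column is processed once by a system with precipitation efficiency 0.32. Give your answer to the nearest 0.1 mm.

Precipitable water is the column-integrated vapour mass per unit area: PW = (1/g) Σ q̄ Δp, with q in kg/kg and Δp in Pa (1 kg/m² of water = 1 mm).
Layer 1010–510 hPa: Δp = 500 hPa = 50000 Pa, q̄ = 0.0061 kg/kg → 0.0061 × 50000 / 9.8 = 31.12 mm
Layer 510–370 hPa: Δp = 140 hPa = 14000 Pa, q̄ = 0.0013 kg/kg → 0.0013 × 14000 / 9.8 = 1.86 mm
Layer 370–250 hPa: Δp = 120 hPa = 12000 Pa, q̄ = 0.0018 kg/kg → 0.0018 × 12000 / 9.8 = 2.20 mm
PW = 31.12 + 1.86 + 2.20 = 35.18 ≈ 35.2 mm.
Rainfall = ε × PW = 0.32 × 35.2 = 11.3 mm.

PW ≈ 35.2 mm; rainfall ≈ 11.3 mm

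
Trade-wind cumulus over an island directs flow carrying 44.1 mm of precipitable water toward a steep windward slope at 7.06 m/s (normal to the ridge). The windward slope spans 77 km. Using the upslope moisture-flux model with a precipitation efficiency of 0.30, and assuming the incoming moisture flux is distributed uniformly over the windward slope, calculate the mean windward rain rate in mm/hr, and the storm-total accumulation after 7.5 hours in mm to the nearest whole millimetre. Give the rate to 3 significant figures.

R ≈ 4.37 mm/hr; total ≈ 33 mm

Incoming column moisture flux per unit ridge length: F = V × PW = 7.06 × 44.1 = 311.346 mm·m/s.
Spread over the 77 km slope with efficiency ε = 0.30: R = ε·F/W = 0.30 × 311.346 / 77000 m = 1.213e-03 mm/s.
R = 1.213e-03 × 3600 = 4.37 mm/hr.
Over 7.5 h: total = 4.37 × 7.5 = 32.775 ≈ 33 mm.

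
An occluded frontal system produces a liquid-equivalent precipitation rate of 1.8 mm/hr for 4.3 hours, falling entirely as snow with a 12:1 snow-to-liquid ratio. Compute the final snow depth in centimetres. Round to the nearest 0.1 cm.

snow depth ≈ 9.3 cm

Liquid-equivalent depth = 1.8 × 4.3 = 7.74 mm.
Snow depth = 7.74 mm × 12 = 92.88 mm = 9.3 cm.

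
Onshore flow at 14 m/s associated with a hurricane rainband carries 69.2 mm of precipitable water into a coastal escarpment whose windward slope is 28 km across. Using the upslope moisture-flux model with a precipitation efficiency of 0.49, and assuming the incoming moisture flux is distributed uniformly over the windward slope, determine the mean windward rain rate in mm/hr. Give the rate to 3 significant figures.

Incoming column moisture flux per unit ridge length: F = V × PW = 14 × 69.2 = 968.8 mm·m/s.
Spread over the 28 km slope with efficiency ε = 0.49: R = ε·F/W = 0.49 × 968.8 / 28000 m = 1.695e-02 mm/s.
R = 1.695e-02 × 3600 = 61.0 mm/hr.

R ≈ 61.0 mm/hr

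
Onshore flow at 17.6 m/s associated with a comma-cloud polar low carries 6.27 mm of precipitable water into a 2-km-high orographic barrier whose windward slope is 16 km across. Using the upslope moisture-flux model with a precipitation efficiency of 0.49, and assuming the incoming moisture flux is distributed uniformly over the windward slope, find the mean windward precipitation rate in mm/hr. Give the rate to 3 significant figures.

Incoming column moisture flux per unit ridge length: F = V × PW = 17.6 × 6.27 = 110.352 mm·m/s.
Spread over the 16 km slope with efficiency ε = 0.49: R = ε·F/W = 0.49 × 110.352 / 16000 m = 3.380e-03 mm/s.
R = 3.380e-03 × 3600 = 12.2 mm/hr.

R ≈ 12.2 mm/hr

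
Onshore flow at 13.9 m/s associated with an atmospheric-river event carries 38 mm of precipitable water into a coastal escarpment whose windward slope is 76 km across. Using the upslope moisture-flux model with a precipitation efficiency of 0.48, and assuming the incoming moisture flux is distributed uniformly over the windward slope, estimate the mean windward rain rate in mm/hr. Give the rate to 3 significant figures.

Incoming column moisture flux per unit ridge length: F = V × PW = 13.9 × 38 = 528.2 mm·m/s.
Spread over the 76 km slope with efficiency ε = 0.48: R = ε·F/W = 0.48 × 528.2 / 76000 m = 3.336e-03 mm/s.
R = 3.336e-03 × 3600 = 12.0 mm/hr.

R ≈ 12.0 mm/hr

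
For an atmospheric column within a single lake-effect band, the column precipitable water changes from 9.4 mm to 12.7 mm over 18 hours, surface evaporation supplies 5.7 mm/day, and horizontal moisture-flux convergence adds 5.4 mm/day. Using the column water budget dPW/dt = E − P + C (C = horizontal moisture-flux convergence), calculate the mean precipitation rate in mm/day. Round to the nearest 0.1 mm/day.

P ≈ 6.7 mm/day

dPW/dt = (12.7 − 9.4) mm / (18/24 day) = +4.400 mm/day.
P = E + C − dPW/dt = 5.7 + (5.4) − (+4.400) = 6.7 mm/day.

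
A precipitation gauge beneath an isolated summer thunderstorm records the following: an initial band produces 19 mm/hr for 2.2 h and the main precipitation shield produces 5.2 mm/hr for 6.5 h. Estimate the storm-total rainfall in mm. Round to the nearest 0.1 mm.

total ≈ 75.6 mm

Total = Σ Rᵢ Δtᵢ = 19 × 2.2 + 5.2 × 6.5
      = 41.8 + 33.8 = 75.6 mm.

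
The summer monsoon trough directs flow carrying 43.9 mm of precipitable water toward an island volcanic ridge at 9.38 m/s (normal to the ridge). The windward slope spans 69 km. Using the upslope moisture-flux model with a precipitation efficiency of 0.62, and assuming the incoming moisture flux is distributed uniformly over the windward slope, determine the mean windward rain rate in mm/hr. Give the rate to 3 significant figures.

R ≈ 13.3 mm/hr

Incoming column moisture flux per unit ridge length: F = V × PW = 9.38 × 43.9 = 411.782 mm·m/s.
Spread over the 69 km slope with efficiency ε = 0.62: R = ε·F/W = 0.62 × 411.782 / 69000 m = 3.700e-03 mm/s.
R = 3.700e-03 × 3600 = 13.3 mm/hr.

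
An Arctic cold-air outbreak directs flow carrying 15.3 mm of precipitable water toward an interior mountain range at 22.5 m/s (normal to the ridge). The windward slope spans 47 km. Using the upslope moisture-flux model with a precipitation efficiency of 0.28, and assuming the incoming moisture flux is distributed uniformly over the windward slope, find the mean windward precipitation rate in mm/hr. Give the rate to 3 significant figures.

R ≈ 7.38 mm/hr

Incoming column moisture flux per unit ridge length: F = V × PW = 22.5 × 15.3 = 344.25 mm·m/s.
Spread over the 47 km slope with efficiency ε = 0.28: R = ε·F/W = 0.28 × 344.25 / 47000 m = 2.051e-03 mm/s.
R = 2.051e-03 × 3600 = 7.38 mm/hr.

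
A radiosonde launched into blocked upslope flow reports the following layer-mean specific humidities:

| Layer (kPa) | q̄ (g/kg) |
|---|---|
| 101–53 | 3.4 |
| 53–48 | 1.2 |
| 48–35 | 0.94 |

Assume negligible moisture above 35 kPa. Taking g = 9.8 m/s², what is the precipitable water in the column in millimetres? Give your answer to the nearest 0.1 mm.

PW ≈ 18.5 mm

Precipitable water is the column-integrated vapour mass per unit area: PW = (1/g) Σ q̄ Δp, with q in kg/kg and Δp in Pa (1 kg/m² of water = 1 mm).
Layer 101–53 kPa: Δp = 480 hPa = 48000 Pa, q̄ = 0.0034 kg/kg → 0.0034 × 48000 / 9.8 = 16.65 mm
Layer 53–48 kPa: Δp = 50 hPa = 5000 Pa, q̄ = 0.0012 kg/kg → 0.0012 × 5000 / 9.8 = 0.61 mm
Layer 48–35 kPa: Δp = 130 hPa = 13000 Pa, q̄ = 0.00094 kg/kg → 0.00094 × 13000 / 9.8 = 1.25 mm
PW = 16.65 + 0.61 + 1.25 = 18.51 ≈ 18.5 mm.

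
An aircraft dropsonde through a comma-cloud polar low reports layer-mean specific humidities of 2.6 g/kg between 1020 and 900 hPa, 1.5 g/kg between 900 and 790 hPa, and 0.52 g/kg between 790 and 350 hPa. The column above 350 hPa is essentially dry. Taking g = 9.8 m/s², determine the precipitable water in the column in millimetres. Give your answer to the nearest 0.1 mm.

PW ≈ 7.2 mm

Precipitable water is the column-integrated vapour mass per unit area: PW = (1/g) Σ q̄ Δp, with q in kg/kg and Δp in Pa (1 kg/m² of water = 1 mm).
Layer 1020–900 hPa: Δp = 120 hPa = 12000 Pa, q̄ = 0.0026 kg/kg → 0.0026 × 12000 / 9.8 = 3.18 mm
Layer 900–790 hPa: Δp = 110 hPa = 11000 Pa, q̄ = 0.0015 kg/kg → 0.0015 × 11000 / 9.8 = 1.68 mm
Layer 790–350 hPa: Δp = 440 hPa = 44000 Pa, q̄ = 0.00052 kg/kg → 0.00052 × 44000 / 9.8 = 2.33 mm
PW = 3.18 + 1.68 + 2.33 = 7.19 ≈ 7.2 mm.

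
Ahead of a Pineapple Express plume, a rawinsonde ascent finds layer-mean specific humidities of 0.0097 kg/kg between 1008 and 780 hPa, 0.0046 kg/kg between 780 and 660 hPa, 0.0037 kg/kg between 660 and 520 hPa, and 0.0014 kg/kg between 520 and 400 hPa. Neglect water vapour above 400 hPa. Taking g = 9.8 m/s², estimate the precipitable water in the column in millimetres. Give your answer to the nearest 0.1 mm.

Precipitable water is the column-integrated vapour mass per unit area: PW = (1/g) Σ q̄ Δp, with q in kg/kg and Δp in Pa (1 kg/m² of water = 1 mm).
Layer 1008–780 hPa: Δp = 228 hPa = 22800 Pa, q̄ = 0.0097 kg/kg → 0.0097 × 22800 / 9.8 = 22.57 mm
Layer 780–660 hPa: Δp = 120 hPa = 12000 Pa, q̄ = 0.0046 kg/kg → 0.0046 × 12000 / 9.8 = 5.63 mm
Layer 660–520 hPa: Δp = 140 hPa = 14000 Pa, q̄ = 0.0037 kg/kg → 0.0037 × 14000 / 9.8 = 5.29 mm
Layer 520–400 hPa: Δp = 120 hPa = 12000 Pa, q̄ = 0.0014 kg/kg → 0.0014 × 12000 / 9.8 = 1.71 mm
PW = 22.57 + 5.63 + 5.29 + 1.71 = 35.20 ≈ 35.2 mm.

PW ≈ 35.2 mm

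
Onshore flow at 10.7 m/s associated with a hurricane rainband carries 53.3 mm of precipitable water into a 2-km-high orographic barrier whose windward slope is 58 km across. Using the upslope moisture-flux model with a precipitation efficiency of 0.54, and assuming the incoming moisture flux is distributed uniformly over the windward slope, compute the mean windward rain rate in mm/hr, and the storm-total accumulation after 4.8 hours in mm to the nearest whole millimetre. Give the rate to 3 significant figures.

Incoming column moisture flux per unit ridge length: F = V × PW = 10.7 × 53.3 = 570.31 mm·m/s.
Spread over the 58 km slope with efficiency ε = 0.54: R = ε·F/W = 0.54 × 570.31 / 58000 m = 5.310e-03 mm/s.
R = 5.310e-03 × 3600 = 19.1 mm/hr.
Over 4.8 h: total = 19.1 × 4.8 = 91.68 ≈ 92 mm.

R ≈ 19.1 mm/hr; total ≈ 92 mm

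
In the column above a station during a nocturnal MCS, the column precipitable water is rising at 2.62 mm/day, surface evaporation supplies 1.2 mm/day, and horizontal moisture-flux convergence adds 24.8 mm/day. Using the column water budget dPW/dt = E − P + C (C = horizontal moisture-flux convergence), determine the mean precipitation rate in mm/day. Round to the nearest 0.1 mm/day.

P ≈ 23.4 mm/day

dPW/dt = +2.62 mm/day.
P = E + C − dPW/dt = 1.2 + (24.8) − (+2.62) = 23.4 mm/day.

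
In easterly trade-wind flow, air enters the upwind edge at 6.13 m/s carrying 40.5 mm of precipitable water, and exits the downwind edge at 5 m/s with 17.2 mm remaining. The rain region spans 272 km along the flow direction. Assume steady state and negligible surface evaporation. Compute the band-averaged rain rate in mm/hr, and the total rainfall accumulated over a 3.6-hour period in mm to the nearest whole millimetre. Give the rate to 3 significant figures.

Column moisture flux per unit crosswind length is F = V × PW.
Inflow: F_in = 6.13 × 40.5 = 248.265 mm·m/s
Outflow: F_out = 5 × 17.2 = 86 mm·m/s
Steady-state rate R = (F_in − F_out)/L = (248.265 − 86) / 272000 m = 5.966e-04 mm/s.
R = 5.966e-04 × 3600 = 2.15 mm/hr.
Over 3.6 h: total = 2.15 × 3.6 = 7.74 ≈ 8 mm.

R ≈ 2.15 mm/hr; total ≈ 8 mm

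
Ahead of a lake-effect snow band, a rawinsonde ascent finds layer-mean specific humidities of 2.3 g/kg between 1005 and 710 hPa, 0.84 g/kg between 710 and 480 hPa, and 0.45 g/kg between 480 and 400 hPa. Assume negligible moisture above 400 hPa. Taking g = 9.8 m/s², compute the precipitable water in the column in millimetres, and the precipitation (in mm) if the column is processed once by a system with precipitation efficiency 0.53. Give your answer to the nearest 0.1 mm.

Precipitable water is the column-integrated vapour mass per unit area: PW = (1/g) Σ q̄ Δp, with q in kg/kg and Δp in Pa (1 kg/m² of water = 1 mm).
Layer 1005–710 hPa: Δp = 295 hPa = 29500 Pa, q̄ = 0.0023 kg/kg → 0.0023 × 29500 / 9.8 = 6.92 mm
Layer 710–480 hPa: Δp = 230 hPa = 23000 Pa, q̄ = 0.00084 kg/kg → 0.00084 × 23000 / 9.8 = 1.97 mm
Layer 480–400 hPa: Δp = 80 hPa = 8000 Pa, q̄ = 0.00045 kg/kg → 0.00045 × 8000 / 9.8 = 0.37 mm
PW = 6.92 + 1.97 + 0.37 = 9.26 ≈ 9.3 mm.
Precipitation = ε × PW = 0.53 × 9.3 = 4.9 mm.

PW ≈ 9.3 mm; precipitation ≈ 4.9 mm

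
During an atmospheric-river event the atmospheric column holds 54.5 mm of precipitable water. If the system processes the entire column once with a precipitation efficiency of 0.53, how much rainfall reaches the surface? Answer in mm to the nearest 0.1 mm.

Rainfall = ε × PW = 0.53 × 54.5 = 28.9 mm.

rainfall ≈ 28.9 mm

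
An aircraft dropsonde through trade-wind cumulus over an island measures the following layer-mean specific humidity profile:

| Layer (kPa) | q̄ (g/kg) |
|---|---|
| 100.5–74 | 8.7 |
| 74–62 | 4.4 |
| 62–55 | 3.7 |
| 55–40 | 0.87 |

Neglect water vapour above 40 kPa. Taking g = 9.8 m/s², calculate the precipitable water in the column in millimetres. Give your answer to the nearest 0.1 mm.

Precipitable water is the column-integrated vapour mass per unit area: PW = (1/g) Σ q̄ Δp, with q in kg/kg and Δp in Pa (1 kg/m² of water = 1 mm).
Layer 100.5–74 kPa: Δp = 265 hPa = 26500 Pa, q̄ = 0.0087 kg/kg → 0.0087 × 26500 / 9.8 = 23.53 mm
Layer 74–62 kPa: Δp = 120 hPa = 12000 Pa, q̄ = 0.0044 kg/kg → 0.0044 × 12000 / 9.8 = 5.39 mm
Layer 62–55 kPa: Δp = 70 hPa = 7000 Pa, q̄ = 0.0037 kg/kg → 0.0037 × 7000 / 9.8 = 2.64 mm
Layer 55–40 kPa: Δp = 150 hPa = 15000 Pa, q̄ = 0.00087 kg/kg → 0.00087 × 15000 / 9.8 = 1.33 mm
PW = 23.53 + 5.39 + 2.64 + 1.33 = 32.89 ≈ 32.9 mm.

PW ≈ 32.9 mm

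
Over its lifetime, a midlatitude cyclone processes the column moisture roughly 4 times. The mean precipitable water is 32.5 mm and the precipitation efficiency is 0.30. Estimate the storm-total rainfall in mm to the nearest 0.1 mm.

Each cycle deposits ε × PW = 0.30 × 32.5 = 9.75 mm.
Over 4 cycles: 4 × 9.75 = 39.0 mm.

rainfall ≈ 39.0 mm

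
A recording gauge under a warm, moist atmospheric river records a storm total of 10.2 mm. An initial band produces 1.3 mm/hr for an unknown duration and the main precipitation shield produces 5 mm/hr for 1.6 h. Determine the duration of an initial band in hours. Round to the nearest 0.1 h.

Known phases: 5 × 1.6 = 8 mm.
Remaining depth = 10.2 − 8 = 2.2 mm.
Duration = 2.2 / 1.3 = 1.7 h.

duration ≈ 1.7 h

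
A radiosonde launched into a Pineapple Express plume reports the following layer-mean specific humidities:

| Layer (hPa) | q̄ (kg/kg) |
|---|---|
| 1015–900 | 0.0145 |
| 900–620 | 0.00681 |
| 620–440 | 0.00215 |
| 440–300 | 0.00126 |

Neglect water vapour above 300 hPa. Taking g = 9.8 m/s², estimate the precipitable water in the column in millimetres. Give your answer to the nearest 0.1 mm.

Precipitable water is the column-integrated vapour mass per unit area: PW = (1/g) Σ q̄ Δp, with q in kg/kg and Δp in Pa (1 kg/m² of water = 1 mm).
Layer 1015–900 hPa: Δp = 115 hPa = 11500 Pa, q̄ = 0.0145 kg/kg → 0.0145 × 11500 / 9.8 = 17.02 mm
Layer 900–620 hPa: Δp = 280 hPa = 28000 Pa, q̄ = 0.00681 kg/kg → 0.00681 × 28000 / 9.8 = 19.46 mm
Layer 620–440 hPa: Δp = 180 hPa = 18000 Pa, q̄ = 0.00215 kg/kg → 0.00215 × 18000 / 9.8 = 3.95 mm
Layer 440–300 hPa: Δp = 140 hPa = 14000 Pa, q̄ = 0.00126 kg/kg → 0.00126 × 14000 / 9.8 = 1.80 mm
PW = 17.02 + 19.46 + 3.95 + 1.80 = 42.23 ≈ 42.2 mm.

PW ≈ 42.2 mm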